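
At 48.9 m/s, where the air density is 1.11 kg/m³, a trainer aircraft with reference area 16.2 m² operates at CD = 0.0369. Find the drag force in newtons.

D = 793 N

D = ½ρv²S·CD = ½ × 1.11 × 48.9² × 16.2 × 0.0369 = 793 N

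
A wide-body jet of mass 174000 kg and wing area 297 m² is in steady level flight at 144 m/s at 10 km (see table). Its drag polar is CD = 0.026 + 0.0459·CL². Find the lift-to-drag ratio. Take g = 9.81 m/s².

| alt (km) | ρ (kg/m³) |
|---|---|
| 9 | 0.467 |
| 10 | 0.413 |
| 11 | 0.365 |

At 10 km, from the table: ρ = 0.413 kg/m³.
In steady level flight, lift balances weight: W = mg = 174000 × 9.81 = 1.7069×10^6 N.
q = ½ρv² = ½ × 0.413 × 144² = 4282 Pa.
CL = 2W/(ρv²S) = 2×1.7069×10^6/(0.413×144²×297) = 1.342.
CD = 0.026 + 0.0459 × 1.342² = 0.1087.
L/D = CL/CD = 1.342 / 0.1087 = 12.3

L/D = 12.3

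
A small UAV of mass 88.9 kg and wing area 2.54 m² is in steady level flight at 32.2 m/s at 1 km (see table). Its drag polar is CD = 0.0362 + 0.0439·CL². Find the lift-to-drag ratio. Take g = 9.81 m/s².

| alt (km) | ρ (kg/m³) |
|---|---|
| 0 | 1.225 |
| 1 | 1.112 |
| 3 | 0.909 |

At 1 km, from the table: ρ = 1.112 kg/m³.
In steady level flight, lift balances weight: W = mg = 88.9 × 9.81 = 872.11 N.
Dynamic pressure q = 0.5 × 1.112 × 32.2² = 576.5 Pa.
Required CL = L/(qS) = 872.11/(576.5·2.54) = 0.5956.
CD = 0.0362 + 0.0439 × 0.5956² = 0.05177.
L/D = CL/CD = 0.5956 / 0.05177 = 11.5

L/D = 11.5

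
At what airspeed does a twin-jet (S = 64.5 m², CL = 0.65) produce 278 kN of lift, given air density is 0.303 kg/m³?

L = ½ρv²S·CL ⇒ v = √(2L/(ρ·S·CL))
v = √(2 × 2.78×10^5 / (0.303 × 64.5 × 0.65)) = √43770 = 209 m/s

v = 209 m/s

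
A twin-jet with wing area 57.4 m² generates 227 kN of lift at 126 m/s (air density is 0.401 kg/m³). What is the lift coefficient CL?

From L = ½ρv²S·CL, rearranging gives CL = 2L/(ρv²S).
CL = 2 × 2.27×10^5 / (0.401 × 126² × 57.4) = 1.24

CL = 1.24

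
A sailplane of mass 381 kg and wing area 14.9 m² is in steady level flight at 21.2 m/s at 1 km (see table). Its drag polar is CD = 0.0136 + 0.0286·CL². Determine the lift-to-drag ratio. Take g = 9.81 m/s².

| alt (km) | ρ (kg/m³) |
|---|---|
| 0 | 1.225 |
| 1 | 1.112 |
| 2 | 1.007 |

L/D = 23.7

At 1 km, from the table: ρ = 1.112 kg/m³.
In steady level flight, lift balances weight: W = mg = 381 × 9.81 = 3737.6 N.
q = ½ρv² = ½ × 1.112 × 21.2² = 249.9 Pa.
CL = W/(q·S) = 3737.6 / (249.9 × 14.9) = 1.004.
CD = 0.0136 + 0.0286 × 1.004² = 0.04242.
L/D = CL/CD = 1.004 / 0.04242 = 23.7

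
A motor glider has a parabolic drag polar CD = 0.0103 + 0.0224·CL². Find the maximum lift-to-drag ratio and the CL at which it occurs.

For CD = CD0 + K·CL², (L/D)max occurs at CL* = √(CD0/K) and equals 1/(2√(K·CD0)).
(L/D)max = 1/(2√(0.0224 × 0.0103)) = 1/(2 × 0.01519) = 32.9
CL* = √(0.0103/0.0224) = 0.678

(L/D)max = 32.9, at CL = 0.678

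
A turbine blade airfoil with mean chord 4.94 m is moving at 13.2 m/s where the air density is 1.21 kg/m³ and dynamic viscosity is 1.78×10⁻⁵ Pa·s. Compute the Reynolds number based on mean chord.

Re = 4.43×10^6

Re = ρ·v·c/μ = 1.21 × 13.2 × 4.94 / (1.78×10⁻⁵) = 4.43×10^6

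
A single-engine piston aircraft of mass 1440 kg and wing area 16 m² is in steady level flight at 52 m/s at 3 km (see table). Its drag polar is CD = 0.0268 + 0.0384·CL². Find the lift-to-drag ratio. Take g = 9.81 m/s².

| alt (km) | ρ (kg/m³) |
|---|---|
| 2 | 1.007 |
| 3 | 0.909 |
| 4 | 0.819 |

At 3 km, from the table: ρ = 0.909 kg/m³.
Level flight ⇒ L = W = m·g = 1440 × 9.81 = 14126 N.
q = ½ρv² = ½ × 0.909 × 52² = 1229 Pa.
CL = 2W/(ρv²S) = 2×14126/(0.909×52²×16) = 0.7184.
CD = 0.0268 + 0.0384 × 0.7184² = 0.04662.
L/D = CL/CD = 0.7184 / 0.04662 = 15.4

L/D = 15.4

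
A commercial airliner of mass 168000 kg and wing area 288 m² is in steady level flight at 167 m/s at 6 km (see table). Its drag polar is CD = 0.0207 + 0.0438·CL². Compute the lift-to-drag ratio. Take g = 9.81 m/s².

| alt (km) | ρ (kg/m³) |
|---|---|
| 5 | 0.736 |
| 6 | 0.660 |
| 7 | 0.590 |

L/D = 16.5

At 6 km, from the table: ρ = 0.660 kg/m³.
Weight W = mg = 168000 × 9.81 = 1.6481×10^6 N; in level flight L = W.
q = ½ρv² = ½ × 0.66 × 167² = 9203 Pa.
CL = W/(q·S) = 1.6481×10^6 / (9203 × 288) = 0.6218.
CD = 0.0207 + 0.0438 × 0.6218² = 0.03763.
L/D = CL/CD = 0.6218 / 0.03763 = 16.5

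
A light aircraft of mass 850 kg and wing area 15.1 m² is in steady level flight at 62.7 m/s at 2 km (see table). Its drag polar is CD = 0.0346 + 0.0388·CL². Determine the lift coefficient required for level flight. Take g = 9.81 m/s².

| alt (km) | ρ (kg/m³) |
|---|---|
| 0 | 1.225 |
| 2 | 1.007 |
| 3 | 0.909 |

At 2 km, from the table: ρ = 1.007 kg/m³.
Weight W = mg = 850 × 9.81 = 8338.5 N; in level flight L = W.
Dynamic pressure q = 0.5 × 1.007 × 62.7² = 1979 Pa.
Required CL = L/(qS) = 8338.5/(1979·15.1) = 0.279.

CL = 0.279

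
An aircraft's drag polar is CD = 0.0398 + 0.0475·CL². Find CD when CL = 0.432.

CD = 0.0398 + 0.0475 × 0.432² = 0.0398 + 0.008865 = 0.0487

CD = 0.0487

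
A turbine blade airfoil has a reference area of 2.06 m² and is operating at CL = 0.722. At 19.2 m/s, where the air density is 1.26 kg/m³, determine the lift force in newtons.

L = ½ρv²S·CL = ½ × 1.26 × 19.2² × 2.06 × 0.722 = 345 N

L = 345 N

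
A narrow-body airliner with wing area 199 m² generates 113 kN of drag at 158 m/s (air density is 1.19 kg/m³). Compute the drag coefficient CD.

From D = ½ρv²S·CD, rearranging gives CD = 2D/(ρv²S).
CD = 2 × 1.13×10^5 / (1.19 × 158² × 199) = 0.0382

CD = 0.0382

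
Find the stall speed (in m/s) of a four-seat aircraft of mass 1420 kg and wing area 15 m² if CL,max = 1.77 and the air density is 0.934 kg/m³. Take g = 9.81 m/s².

At stall, lift equals weight: L = W = m·g = 1420 × 9.81 = 13930 N.
From L = ½ρV²S·CL,max = W: V_stall = √(2W/(ρSCL,max)) = √(2·13930/(0.934·15·1.77))
V_stall = √1124 = 33.5 m/s

V_stall = 33.5 m/s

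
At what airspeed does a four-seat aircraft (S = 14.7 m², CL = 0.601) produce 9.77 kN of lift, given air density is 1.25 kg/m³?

v = 42.1 m/s

L = ½ρv²S·CL ⇒ v = √(2L/(ρ·S·CL))
v = √(2 × 9770 / (1.25 × 14.7 × 0.601)) = √1769 = 42.1 m/s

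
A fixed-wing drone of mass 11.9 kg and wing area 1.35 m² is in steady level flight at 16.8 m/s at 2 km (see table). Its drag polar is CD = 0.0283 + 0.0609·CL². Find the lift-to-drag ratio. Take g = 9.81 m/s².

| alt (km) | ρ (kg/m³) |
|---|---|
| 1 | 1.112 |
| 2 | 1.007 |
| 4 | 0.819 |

At 2 km, from the table: ρ = 1.007 kg/m³.
Level flight ⇒ L = W = m·g = 11.9 × 9.81 = 116.74 N.
q = ½ρv² = ½ × 1.007 × 16.8² = 142.1 Pa.
Required CL = L/(qS) = 116.74/(142.1·1.35) = 0.6085.
CD = 0.0283 + 0.0609 × 0.6085² = 0.05085.
L/D = CL/CD = 0.6085 / 0.05085 = 12

L/D = 12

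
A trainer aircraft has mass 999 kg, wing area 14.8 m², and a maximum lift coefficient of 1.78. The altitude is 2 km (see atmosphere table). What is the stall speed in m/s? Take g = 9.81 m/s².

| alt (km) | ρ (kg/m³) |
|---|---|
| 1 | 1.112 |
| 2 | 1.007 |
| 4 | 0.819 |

V_stall = 27.2 m/s

At 2 km, from the table: ρ = 1.007 kg/m³.
Weight W = mg = 999 × 9.81 = 9800 N.
V_stall = √(2W/(ρ·S·CL,max)) = √(2 × 9800 / (1.007 × 14.8 × 1.78))
V_stall = √738.8 = 27.2 m/s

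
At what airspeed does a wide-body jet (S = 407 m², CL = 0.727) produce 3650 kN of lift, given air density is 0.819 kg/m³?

v = 174 m/s

L = ½ρv²S·CL ⇒ v = √(2L/(ρ·S·CL))
v = √(2 × 3.65×10^6 / (0.819 × 407 × 0.727)) = √30120 = 174 m/s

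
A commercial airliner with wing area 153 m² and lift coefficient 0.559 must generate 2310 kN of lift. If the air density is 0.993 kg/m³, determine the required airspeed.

L = ½ρv²S·CL ⇒ v = √(2L/(ρ·S·CL))
v = √(2 × 2.31×10^6 / (0.993 × 153 × 0.559)) = √54400 = 233 m/s

v = 233 m/s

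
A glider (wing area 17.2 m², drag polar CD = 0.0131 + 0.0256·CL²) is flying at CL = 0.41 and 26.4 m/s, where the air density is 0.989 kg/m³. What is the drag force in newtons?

D = 103 N

CD = 0.0131 + 0.0256 × 0.41² = 0.0174
D = ½ρv²S·CD = ½ × 0.989 × 26.4² × 17.2 × 0.0174 = 103 N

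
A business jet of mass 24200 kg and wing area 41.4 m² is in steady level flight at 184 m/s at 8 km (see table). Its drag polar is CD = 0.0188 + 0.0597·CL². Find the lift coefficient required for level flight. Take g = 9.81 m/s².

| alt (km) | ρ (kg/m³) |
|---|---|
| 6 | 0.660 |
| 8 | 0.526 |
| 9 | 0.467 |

At 8 km, from the table: ρ = 0.526 kg/m³.
Level flight ⇒ L = W = m·g = 24200 × 9.81 = 2.374×10^5 N.
Dynamic pressure q = 0.5 × 0.526 × 184² = 8904 Pa.
CL = 2W/(ρv²S) = 2×2.374×10^5/(0.526×184²×41.4) = 0.644.

CL = 0.644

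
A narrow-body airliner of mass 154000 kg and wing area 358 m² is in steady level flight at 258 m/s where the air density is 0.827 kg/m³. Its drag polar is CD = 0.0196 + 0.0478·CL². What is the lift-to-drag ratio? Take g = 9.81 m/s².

L/D = 7.4

In steady level flight, lift balances weight: W = mg = 154000 × 9.81 = 1.5107×10^6 N.
q = ½ρv² = ½ × 0.827 × 258² = 27520 Pa.
CL = W/(q·S) = 1.5107×10^6 / (27520 × 358) = 0.1533.
CD = 0.0196 + 0.0478 × 0.1533² = 0.02072.
L/D = CL/CD = 0.1533 / 0.02072 = 7.4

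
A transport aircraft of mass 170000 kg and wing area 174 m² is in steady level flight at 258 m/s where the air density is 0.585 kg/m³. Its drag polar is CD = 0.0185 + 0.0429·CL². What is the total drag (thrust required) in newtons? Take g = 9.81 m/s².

D = 97900 N

In steady level flight, lift balances weight: W = mg = 170000 × 9.81 = 1.6677×10^6 N.
q = ½ρv² = ½ × 0.585 × 258² = 19470 Pa.
CL = W/(q·S) = 1.6677×10^6 / (19470 × 174) = 0.4923.
CD = 0.0185 + 0.0429 × 0.4923² = 0.0289.
D = q·S·CD = 19470 × 174 × 0.0289 = 97890 N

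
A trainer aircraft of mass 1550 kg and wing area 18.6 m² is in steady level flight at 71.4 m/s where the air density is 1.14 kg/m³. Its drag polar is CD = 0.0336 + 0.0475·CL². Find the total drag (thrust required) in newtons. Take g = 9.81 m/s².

Weight W = mg = 1550 × 9.81 = 15206 N; in level flight L = W.
q = ½ρv² = ½ × 1.14 × 71.4² = 2906 Pa.
CL = W/(q·S) = 15206 / (2906 × 18.6) = 0.2813.
CD = 0.0336 + 0.0475 × 0.2813² = 0.03736.
D = q·S·CD = 2906 × 18.6 × 0.03736 = 2019 N

D = 2020 N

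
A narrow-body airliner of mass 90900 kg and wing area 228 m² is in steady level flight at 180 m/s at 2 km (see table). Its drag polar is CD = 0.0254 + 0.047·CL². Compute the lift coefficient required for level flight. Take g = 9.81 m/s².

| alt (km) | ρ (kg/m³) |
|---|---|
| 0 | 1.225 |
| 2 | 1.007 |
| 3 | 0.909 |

CL = 0.24

At 2 km, from the table: ρ = 1.007 kg/m³.
Weight W = mg = 90900 × 9.81 = 8.9173×10^5 N; in level flight L = W.
Dynamic pressure q = 0.5 × 1.007 × 180² = 16310 Pa.
CL = 2W/(ρv²S) = 2×8.9173×10^5/(1.007×180²×228) = 0.2397.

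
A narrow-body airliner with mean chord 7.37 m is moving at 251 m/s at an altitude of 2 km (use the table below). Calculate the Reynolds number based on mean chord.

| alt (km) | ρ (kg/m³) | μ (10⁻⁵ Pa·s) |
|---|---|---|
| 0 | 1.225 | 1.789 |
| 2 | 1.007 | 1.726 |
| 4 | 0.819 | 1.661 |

At 2 km, from the table: ρ = 1.007 kg/m³, μ = 1.726×10⁻⁵ Pa·s.
Re = ρ·v·c/μ = 1.007 × 251 × 7.37 / (1.726×10⁻⁵) = 1.08×10^8

Re = 1.08×10^8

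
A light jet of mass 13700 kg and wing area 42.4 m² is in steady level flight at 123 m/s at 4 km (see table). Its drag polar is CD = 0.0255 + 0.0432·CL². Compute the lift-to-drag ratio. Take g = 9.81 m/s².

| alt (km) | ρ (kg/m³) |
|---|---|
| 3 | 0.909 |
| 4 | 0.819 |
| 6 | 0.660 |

At 4 km, from the table: ρ = 0.819 kg/m³.
In steady level flight, lift balances weight: W = mg = 13700 × 9.81 = 1.344×10^5 N.
Dynamic pressure q = 0.5 × 0.819 × 123² = 6195 Pa.
CL = 2W/(ρv²S) = 2×1.344×10^5/(0.819×123²×42.4) = 0.5116.
CD = 0.0255 + 0.0432 × 0.5116² = 0.03681.
L/D = CL/CD = 0.5116 / 0.03681 = 13.9

L/D = 13.9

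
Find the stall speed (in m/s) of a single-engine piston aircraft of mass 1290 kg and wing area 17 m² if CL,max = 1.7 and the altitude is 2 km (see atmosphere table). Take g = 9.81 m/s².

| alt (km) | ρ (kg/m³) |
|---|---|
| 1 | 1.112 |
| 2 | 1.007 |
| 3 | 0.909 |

At 2 km, from the table: ρ = 1.007 kg/m³.
Stall occurs when L = W at CL,max. W = mg = 1290 × 9.81 = 12650 N.
From L = ½ρV²S·CL,max = W: V_stall = √(2W/(ρSCL,max)) = √(2·12650/(1.007·17·1.7))
V_stall = √869.7 = 29.5 m/s

V_stall = 29.5 m/s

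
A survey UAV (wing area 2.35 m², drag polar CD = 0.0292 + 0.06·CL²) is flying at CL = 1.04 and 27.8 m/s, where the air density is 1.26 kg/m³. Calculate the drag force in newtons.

D = 108 N

CD = 0.0292 + 0.06 × 1.04² = 0.0941
D = ½ρv²S·CD = ½ × 1.26 × 27.8² × 2.35 × 0.0941 = 108 N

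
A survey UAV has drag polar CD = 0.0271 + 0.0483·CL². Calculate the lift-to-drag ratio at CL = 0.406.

CD = 0.0271 + 0.0483 × 0.406² = 0.03506
L/D = CL/CD = 0.406 / 0.03506 = 11.6

L/D = 11.6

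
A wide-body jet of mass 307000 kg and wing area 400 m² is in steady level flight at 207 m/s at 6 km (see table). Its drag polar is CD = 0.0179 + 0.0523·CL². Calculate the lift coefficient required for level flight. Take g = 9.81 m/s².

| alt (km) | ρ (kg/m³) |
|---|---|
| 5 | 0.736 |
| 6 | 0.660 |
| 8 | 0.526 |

At 6 km, from the table: ρ = 0.660 kg/m³.
Level flight ⇒ L = W = m·g = 307000 × 9.81 = 3.0117×10^6 N.
q = ½ρv² = ½ × 0.66 × 207² = 14140 Pa.
CL = 2W/(ρv²S) = 2×3.0117×10^6/(0.66×207²×400) = 0.5325.

CL = 0.532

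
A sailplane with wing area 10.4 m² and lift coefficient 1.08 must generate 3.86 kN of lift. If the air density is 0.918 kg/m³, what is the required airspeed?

v = 27.4 m/s

L = ½ρv²S·CL ⇒ v = √(2L/(ρ·S·CL))
v = √(2 × 3860 / (0.918 × 10.4 × 1.08)) = √748.7 = 27.4 m/s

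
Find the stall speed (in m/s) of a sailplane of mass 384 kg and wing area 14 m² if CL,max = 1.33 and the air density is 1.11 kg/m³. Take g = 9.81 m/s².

V_stall = 19.1 m/s

Stall occurs when L = W at CL,max. W = mg = 384 × 9.81 = 3767 N.
From L = ½ρV²S·CL,max = W: V_stall = √(2W/(ρSCL,max)) = √(2·3767/(1.11·14·1.33))
V_stall = √364.5 = 19.1 m/s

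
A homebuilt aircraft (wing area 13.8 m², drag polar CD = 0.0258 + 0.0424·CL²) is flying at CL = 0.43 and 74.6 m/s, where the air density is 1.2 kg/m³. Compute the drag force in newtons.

CD = 0.0258 + 0.0424 × 0.43² = 0.03364
D = ½ρv²S·CD = ½ × 1.2 × 74.6² × 13.8 × 0.03364 = 1550 N

D = 1550 N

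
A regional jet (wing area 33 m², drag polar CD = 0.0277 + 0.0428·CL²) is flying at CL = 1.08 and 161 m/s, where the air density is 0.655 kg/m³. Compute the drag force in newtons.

D = 21700 N

CD = 0.0277 + 0.0428 × 1.08² = 0.07762
D = ½ρv²S·CD = ½ × 0.655 × 161² × 33 × 0.07762 = 21700 N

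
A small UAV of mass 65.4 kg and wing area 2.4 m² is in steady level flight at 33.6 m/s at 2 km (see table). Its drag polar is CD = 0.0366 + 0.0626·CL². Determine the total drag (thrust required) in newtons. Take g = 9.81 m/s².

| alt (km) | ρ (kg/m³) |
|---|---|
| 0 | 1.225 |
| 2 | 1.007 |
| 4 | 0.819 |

At 2 km, from the table: ρ = 1.007 kg/m³.
In steady level flight, lift balances weight: W = mg = 65.4 × 9.81 = 641.57 N.
Dynamic pressure q = 0.5 × 1.007 × 33.6² = 568.4 Pa.
Required CL = L/(qS) = 641.57/(568.4·2.4) = 0.4703.
CD = 0.0366 + 0.0626 × 0.4703² = 0.05044.
D = q·S·CD = 568.4 × 2.4 × 0.05044 = 68.82 N

D = 68.8 N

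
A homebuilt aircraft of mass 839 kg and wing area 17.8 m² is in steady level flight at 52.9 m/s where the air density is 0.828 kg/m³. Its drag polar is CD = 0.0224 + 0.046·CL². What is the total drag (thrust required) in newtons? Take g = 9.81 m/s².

D = 613 N

In steady level flight, lift balances weight: W = mg = 839 × 9.81 = 8230.6 N.
q = ½ρv² = ½ × 0.828 × 52.9² = 1159 Pa.
CL = 2W/(ρv²S) = 2×8230.6/(0.828×52.9²×17.8) = 0.3991.
CD = 0.0224 + 0.046 × 0.3991² = 0.02973.
D = q·S·CD = 1159 × 17.8 × 0.02973 = 613 N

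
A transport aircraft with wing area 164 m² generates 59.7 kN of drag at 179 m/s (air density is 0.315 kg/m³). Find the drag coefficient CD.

From D = ½ρv²S·CD, rearranging gives CD = 2D/(ρv²S).
CD = 2 × 59700 / (0.315 × 179² × 164) = 0.0721

CD = 0.0721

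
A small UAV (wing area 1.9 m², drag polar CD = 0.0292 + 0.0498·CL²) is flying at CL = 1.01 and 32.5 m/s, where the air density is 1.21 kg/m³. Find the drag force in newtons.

D = 97.1 N

CD = 0.0292 + 0.0498 × 1.01² = 0.08
D = ½ρv²S·CD = ½ × 1.21 × 32.5² × 1.9 × 0.08 = 97.1 N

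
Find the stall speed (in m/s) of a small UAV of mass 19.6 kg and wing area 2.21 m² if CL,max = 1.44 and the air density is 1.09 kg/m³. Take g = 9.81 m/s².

Weight W = mg = 19.6 × 9.81 = 192.3 N.
From L = ½ρV²S·CL,max = W: V_stall = √(2W/(ρSCL,max)) = √(2·192.3/(1.09·2.21·1.44))
V_stall = √110.9 = 10.5 m/s

V_stall = 10.5 m/s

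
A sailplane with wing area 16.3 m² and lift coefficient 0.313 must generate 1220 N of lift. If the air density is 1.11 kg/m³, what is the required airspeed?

v = 20.8 m/s

L = ½ρv²S·CL ⇒ v = √(2L/(ρ·S·CL))
v = √(2 × 1220 / (1.11 × 16.3 × 0.313)) = √430.9 = 20.8 m/s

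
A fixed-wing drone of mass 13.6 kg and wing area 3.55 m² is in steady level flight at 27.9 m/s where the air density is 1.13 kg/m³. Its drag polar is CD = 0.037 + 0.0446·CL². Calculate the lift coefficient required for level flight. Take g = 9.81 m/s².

Level flight ⇒ L = W = m·g = 13.6 × 9.81 = 133.42 N.
Dynamic pressure q = 0.5 × 1.13 × 27.9² = 439.8 Pa.
CL = W/(q·S) = 133.42 / (439.8 × 3.55) = 0.08545.

CL = 0.0855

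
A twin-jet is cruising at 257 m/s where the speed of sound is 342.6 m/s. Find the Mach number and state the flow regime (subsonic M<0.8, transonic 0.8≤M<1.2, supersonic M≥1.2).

M = 0.75 (subsonic)

M = v/a = 257 / 342.6 = 0.75
M = 0.75 → subsonic.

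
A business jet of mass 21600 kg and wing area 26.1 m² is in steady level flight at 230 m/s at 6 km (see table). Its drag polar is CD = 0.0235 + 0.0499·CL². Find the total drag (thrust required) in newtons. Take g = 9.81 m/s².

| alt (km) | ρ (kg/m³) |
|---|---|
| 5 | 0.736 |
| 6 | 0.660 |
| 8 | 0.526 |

D = 15600 N

At 6 km, from the table: ρ = 0.660 kg/m³.
Level flight ⇒ L = W = m·g = 21600 × 9.81 = 2.119×10^5 N.
Dynamic pressure q = 0.5 × 0.66 × 230² = 17460 Pa.
CL = W/(q·S) = 2.119×10^5 / (17460 × 26.1) = 0.4651.
CD = 0.0235 + 0.0499 × 0.4651² = 0.03429.
D = q·S·CD = 17460 × 26.1 × 0.03429 = 15620 N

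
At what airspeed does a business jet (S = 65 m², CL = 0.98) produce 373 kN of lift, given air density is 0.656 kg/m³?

v = 134 m/s

L = ½ρv²S·CL ⇒ v = √(2L/(ρ·S·CL))
v = √(2 × 3.73×10^5 / (0.656 × 65 × 0.98)) = √17850 = 134 m/s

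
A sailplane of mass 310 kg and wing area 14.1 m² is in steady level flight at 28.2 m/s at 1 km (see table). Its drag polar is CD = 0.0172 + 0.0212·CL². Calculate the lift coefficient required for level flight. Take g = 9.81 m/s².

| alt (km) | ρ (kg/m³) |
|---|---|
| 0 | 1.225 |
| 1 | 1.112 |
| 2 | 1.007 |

At 1 km, from the table: ρ = 1.112 kg/m³.
Weight W = mg = 310 × 9.81 = 3041.1 N; in level flight L = W.
Dynamic pressure q = 0.5 × 1.112 × 28.2² = 442.2 Pa.
CL = W/(q·S) = 3041.1 / (442.2 × 14.1) = 0.4878.

CL = 0.488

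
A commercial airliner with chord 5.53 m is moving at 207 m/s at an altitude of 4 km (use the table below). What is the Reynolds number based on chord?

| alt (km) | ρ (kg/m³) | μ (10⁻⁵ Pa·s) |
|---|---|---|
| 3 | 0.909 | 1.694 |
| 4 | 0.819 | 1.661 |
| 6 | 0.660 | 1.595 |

Re = 5.64×10^7

At 4 km, from the table: ρ = 0.819 kg/m³, μ = 1.661×10⁻⁵ Pa·s.
Re = ρ·v·c/μ = 0.819 × 207 × 5.53 / (1.661×10⁻⁵) = 5.64×10^7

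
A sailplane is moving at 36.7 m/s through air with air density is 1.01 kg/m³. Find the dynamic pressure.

q = ½ρv² = ½ × 1.01 × 36.7² = 680 Pa

q = 680 Pa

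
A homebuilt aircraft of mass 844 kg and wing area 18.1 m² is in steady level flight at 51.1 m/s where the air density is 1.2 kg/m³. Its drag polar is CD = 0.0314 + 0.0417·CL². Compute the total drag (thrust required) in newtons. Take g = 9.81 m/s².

D = 991 N

In steady level flight, lift balances weight: W = mg = 844 × 9.81 = 8279.6 N.
Dynamic pressure q = 0.5 × 1.2 × 51.1² = 1567 Pa.
Required CL = L/(qS) = 8279.6/(1567·18.1) = 0.292.
CD = 0.0314 + 0.0417 × 0.292² = 0.03495.
D = q·S·CD = 1567 × 18.1 × 0.03495 = 991.2 N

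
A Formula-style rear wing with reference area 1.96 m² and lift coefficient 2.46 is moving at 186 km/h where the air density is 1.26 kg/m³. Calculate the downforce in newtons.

L = 8110 N

Convert speed: v = 186 km/h ÷ 3.6 = 51.67 m/s.
L = ½ρv²S·CL = ½ × 1.26 × 51.67² × 1.96 × 2.46 = 8110 N ≈ 8.11 kN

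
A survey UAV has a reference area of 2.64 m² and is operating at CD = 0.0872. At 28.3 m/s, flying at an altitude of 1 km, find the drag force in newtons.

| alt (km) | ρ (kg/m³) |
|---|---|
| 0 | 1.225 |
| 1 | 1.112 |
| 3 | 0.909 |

D = 103 N

At 1 km, from the table: ρ = 1.112 kg/m³.
Dynamic pressure q = ½ρv² = ½ × 1.112 × 28.3² = 445.3 Pa.
D = q·S·CD = 445.3 × 2.64 × 0.0872 = 103 N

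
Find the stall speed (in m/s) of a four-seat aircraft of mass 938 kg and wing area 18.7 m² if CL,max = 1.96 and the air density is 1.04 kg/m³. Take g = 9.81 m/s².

V_stall = 22 m/s

Stall occurs when L = W at CL,max. W = mg = 938 × 9.81 = 9202 N.
From L = ½ρV²S·CL,max = W: V_stall = √(2W/(ρSCL,max)) = √(2·9202/(1.04·18.7·1.96))
V_stall = √482.8 = 22 m/s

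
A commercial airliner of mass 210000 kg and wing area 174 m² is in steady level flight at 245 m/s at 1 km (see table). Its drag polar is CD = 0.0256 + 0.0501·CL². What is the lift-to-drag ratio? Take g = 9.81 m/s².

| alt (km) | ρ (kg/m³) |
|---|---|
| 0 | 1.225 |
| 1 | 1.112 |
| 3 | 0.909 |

At 1 km, from the table: ρ = 1.112 kg/m³.
Level flight ⇒ L = W = m·g = 210000 × 9.81 = 2.0601×10^6 N.
Dynamic pressure q = 0.5 × 1.112 × 245² = 33370 Pa.
CL = W/(q·S) = 2.0601×10^6 / (33370 × 174) = 0.3548.
CD = 0.0256 + 0.0501 × 0.3548² = 0.03191.
L/D = CL/CD = 0.3548 / 0.03191 = 11.1

L/D = 11.1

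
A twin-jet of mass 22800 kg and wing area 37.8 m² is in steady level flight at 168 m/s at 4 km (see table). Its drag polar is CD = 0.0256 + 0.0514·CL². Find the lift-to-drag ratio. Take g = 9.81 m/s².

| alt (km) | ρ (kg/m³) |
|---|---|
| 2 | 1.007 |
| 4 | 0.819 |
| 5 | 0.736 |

At 4 km, from the table: ρ = 0.819 kg/m³.
Weight W = mg = 22800 × 9.81 = 2.2367×10^5 N; in level flight L = W.
Dynamic pressure q = 0.5 × 0.819 × 168² = 11560 Pa.
CL = 2W/(ρv²S) = 2×2.2367×10^5/(0.819×168²×37.8) = 0.512.
CD = 0.0256 + 0.0514 × 0.512² = 0.03907.
L/D = CL/CD = 0.512 / 0.03907 = 13.1

L/D = 13.1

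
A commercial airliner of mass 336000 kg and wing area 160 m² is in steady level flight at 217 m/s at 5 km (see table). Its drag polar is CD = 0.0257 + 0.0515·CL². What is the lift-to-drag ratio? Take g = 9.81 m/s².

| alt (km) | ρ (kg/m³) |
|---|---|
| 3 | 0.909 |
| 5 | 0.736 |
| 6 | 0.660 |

At 5 km, from the table: ρ = 0.736 kg/m³.
Weight W = mg = 336000 × 9.81 = 3.2962×10^6 N; in level flight L = W.
Dynamic pressure q = 0.5 × 0.736 × 217² = 17330 Pa.
CL = W/(q·S) = 3.2962×10^6 / (17330 × 160) = 1.189.
CD = 0.0257 + 0.0515 × 1.189² = 0.09849.
L/D = CL/CD = 1.189 / 0.09849 = 12.1

L/D = 12.1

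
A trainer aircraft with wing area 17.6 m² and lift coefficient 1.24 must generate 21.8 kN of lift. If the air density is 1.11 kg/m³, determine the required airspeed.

v = 42.4 m/s

L = ½ρv²S·CL ⇒ v = √(2L/(ρ·S·CL))
v = √(2 × 21800 / (1.11 × 17.6 × 1.24)) = √1800 = 42.4 m/s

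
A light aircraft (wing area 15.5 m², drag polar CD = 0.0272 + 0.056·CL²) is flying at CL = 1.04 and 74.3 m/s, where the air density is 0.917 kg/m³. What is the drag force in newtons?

CD = 0.0272 + 0.056 × 1.04² = 0.08777
D = ½ρv²S·CD = ½ × 0.917 × 74.3² × 15.5 × 0.08777 = 3440 N

D = 3440 N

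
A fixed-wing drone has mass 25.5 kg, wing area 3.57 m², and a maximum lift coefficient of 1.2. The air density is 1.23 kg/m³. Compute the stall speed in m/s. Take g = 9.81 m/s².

Stall occurs when L = W at CL,max. W = mg = 25.5 × 9.81 = 250.2 N.
V_stall = √(2W/(ρ·S·CL,max)) = √(2 × 250.2 / (1.23 × 3.57 × 1.2))
V_stall = √94.95 = 9.74 m/s

V_stall = 9.74 m/s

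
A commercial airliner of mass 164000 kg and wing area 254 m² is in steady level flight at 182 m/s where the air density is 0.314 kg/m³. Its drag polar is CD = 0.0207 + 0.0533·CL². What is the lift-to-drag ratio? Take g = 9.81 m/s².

L/D = 12.2

Weight W = mg = 164000 × 9.81 = 1.6088×10^6 N; in level flight L = W.
q = ½ρv² = ½ × 0.314 × 182² = 5200 Pa.
CL = 2W/(ρv²S) = 2×1.6088×10^6/(0.314×182²×254) = 1.218.
CD = 0.0207 + 0.0533 × 1.218² = 0.09977.
L/D = CL/CD = 1.218 / 0.09977 = 12.2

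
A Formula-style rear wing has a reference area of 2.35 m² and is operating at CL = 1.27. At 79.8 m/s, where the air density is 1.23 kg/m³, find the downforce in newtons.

Dynamic pressure q = ½ρv² = ½ × 1.23 × 79.8² = 3916 Pa.
L = q·S·CL = 3916 × 2.35 × 1.27 = 11700 N ≈ 11.7 kN

L = 11700 N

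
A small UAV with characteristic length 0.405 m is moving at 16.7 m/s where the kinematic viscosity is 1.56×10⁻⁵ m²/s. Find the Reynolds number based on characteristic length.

Re = 4.34×10^5

Re = v·c/ν = 16.7 × 0.405 / (1.56×10⁻⁵) = 4.34×10^5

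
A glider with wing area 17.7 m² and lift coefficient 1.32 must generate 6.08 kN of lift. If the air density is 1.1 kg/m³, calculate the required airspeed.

v = 21.8 m/s

L = ½ρv²S·CL ⇒ v = √(2L/(ρ·S·CL))
v = √(2 × 6080 / (1.1 × 17.7 × 1.32)) = √473.1 = 21.8 m/s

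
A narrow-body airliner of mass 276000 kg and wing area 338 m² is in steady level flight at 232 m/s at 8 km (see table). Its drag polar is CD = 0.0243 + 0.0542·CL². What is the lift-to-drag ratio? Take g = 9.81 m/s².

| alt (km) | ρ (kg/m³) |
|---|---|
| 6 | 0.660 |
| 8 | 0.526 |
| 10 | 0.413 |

L/D = 13.6

At 8 km, from the table: ρ = 0.526 kg/m³.
Level flight ⇒ L = W = m·g = 276000 × 9.81 = 2.7076×10^6 N.
q = ½ρv² = ½ × 0.526 × 232² = 14160 Pa.
CL = 2W/(ρv²S) = 2×2.7076×10^6/(0.526×232²×338) = 0.5659.
CD = 0.0243 + 0.0542 × 0.5659² = 0.04166.
L/D = CL/CD = 0.5659 / 0.04166 = 13.6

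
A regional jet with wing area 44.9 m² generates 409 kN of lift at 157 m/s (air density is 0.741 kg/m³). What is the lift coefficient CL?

From L = ½ρv²S·CL, rearranging gives CL = 2L/(ρv²S).
CL = 2 × 4.09×10^5 / (0.741 × 157² × 44.9) = 0.997

CL = 0.997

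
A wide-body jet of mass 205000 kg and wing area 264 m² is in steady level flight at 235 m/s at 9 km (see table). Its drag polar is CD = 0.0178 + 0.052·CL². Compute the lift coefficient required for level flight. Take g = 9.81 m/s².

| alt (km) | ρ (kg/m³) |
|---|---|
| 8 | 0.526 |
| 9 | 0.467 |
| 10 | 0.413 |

At 9 km, from the table: ρ = 0.467 kg/m³.
In steady level flight, lift balances weight: W = mg = 205000 × 9.81 = 2.011×10^6 N.
Dynamic pressure q = 0.5 × 0.467 × 235² = 12900 Pa.
CL = 2W/(ρv²S) = 2×2.011×10^6/(0.467×235²×264) = 0.5907.

CL = 0.591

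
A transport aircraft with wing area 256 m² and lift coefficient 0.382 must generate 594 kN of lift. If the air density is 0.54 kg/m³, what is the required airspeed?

v = 150 m/s

L = ½ρv²S·CL ⇒ v = √(2L/(ρ·S·CL))
v = √(2 × 5.94×10^5 / (0.54 × 256 × 0.382)) = √22500 = 150 m/s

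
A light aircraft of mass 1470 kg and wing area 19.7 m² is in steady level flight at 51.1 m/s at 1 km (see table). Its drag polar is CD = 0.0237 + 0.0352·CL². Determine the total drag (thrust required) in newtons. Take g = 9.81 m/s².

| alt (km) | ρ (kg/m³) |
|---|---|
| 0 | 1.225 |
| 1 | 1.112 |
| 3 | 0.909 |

At 1 km, from the table: ρ = 1.112 kg/m³.
Weight W = mg = 1470 × 9.81 = 14421 N; in level flight L = W.
q = ½ρv² = ½ × 1.112 × 51.1² = 1452 Pa.
Required CL = L/(qS) = 14421/(1452·19.7) = 0.5042.
CD = 0.0237 + 0.0352 × 0.5042² = 0.03265.
D = q·S·CD = 1452 × 19.7 × 0.03265 = 933.8 N

D = 934 N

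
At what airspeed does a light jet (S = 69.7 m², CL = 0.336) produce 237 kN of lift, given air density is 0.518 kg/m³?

L = ½ρv²S·CL ⇒ v = √(2L/(ρ·S·CL))
v = √(2 × 2.37×10^5 / (0.518 × 69.7 × 0.336)) = √39070 = 198 m/s

v = 198 m/s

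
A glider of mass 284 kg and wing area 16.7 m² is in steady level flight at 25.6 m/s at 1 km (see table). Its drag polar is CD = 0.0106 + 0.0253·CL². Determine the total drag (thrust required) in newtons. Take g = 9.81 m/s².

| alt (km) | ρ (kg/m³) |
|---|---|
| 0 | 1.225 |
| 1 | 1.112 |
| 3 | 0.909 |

At 1 km, from the table: ρ = 1.112 kg/m³.
Weight W = mg = 284 × 9.81 = 2786 N; in level flight L = W.
Dynamic pressure q = 0.5 × 1.112 × 25.6² = 364.4 Pa.
CL = W/(q·S) = 2786 / (364.4 × 16.7) = 0.4578.
CD = 0.0106 + 0.0253 × 0.4578² = 0.0159.
D = q·S·CD = 364.4 × 16.7 × 0.0159 = 96.77 N

D = 96.8 N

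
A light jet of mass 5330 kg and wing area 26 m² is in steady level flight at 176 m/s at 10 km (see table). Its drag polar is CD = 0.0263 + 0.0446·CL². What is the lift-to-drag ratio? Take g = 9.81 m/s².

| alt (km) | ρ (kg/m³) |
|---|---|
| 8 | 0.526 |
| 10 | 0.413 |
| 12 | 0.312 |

At 10 km, from the table: ρ = 0.413 kg/m³.
Weight W = mg = 5330 × 9.81 = 52287 N; in level flight L = W.
Dynamic pressure q = 0.5 × 0.413 × 176² = 6397 Pa.
Required CL = L/(qS) = 52287/(6397·26) = 0.3144.
CD = 0.0263 + 0.0446 × 0.3144² = 0.03071.
L/D = CL/CD = 0.3144 / 0.03071 = 10.2

L/D = 10.2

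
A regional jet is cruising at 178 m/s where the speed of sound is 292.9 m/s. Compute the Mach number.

M = 0.608

M = v/a = 178 / 292.9 = 0.608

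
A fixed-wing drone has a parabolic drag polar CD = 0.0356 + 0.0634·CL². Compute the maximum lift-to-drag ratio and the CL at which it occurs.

(L/D)max = 10.5, at CL = 0.749

For CD = CD0 + K·CL², (L/D)max occurs at CL* = √(CD0/K) and equals 1/(2√(K·CD0)).
(L/D)max = 1/(2√(0.0634 × 0.0356)) = 1/(2 × 0.04751) = 10.5
CL* = √(0.0356/0.0634) = 0.749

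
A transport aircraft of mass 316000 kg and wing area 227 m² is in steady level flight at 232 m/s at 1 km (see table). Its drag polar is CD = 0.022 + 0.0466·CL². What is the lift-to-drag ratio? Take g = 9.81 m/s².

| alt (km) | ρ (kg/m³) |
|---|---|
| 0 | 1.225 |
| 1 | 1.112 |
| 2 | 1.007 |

At 1 km, from the table: ρ = 1.112 kg/m³.
In steady level flight, lift balances weight: W = mg = 316000 × 9.81 = 3.1×10^6 N.
q = ½ρv² = ½ × 1.112 × 232² = 29930 Pa.
Required CL = L/(qS) = 3.1×10^6/(29930·227) = 0.4563.
CD = 0.022 + 0.0466 × 0.4563² = 0.0317.
L/D = CL/CD = 0.4563 / 0.0317 = 14.4

L/D = 14.4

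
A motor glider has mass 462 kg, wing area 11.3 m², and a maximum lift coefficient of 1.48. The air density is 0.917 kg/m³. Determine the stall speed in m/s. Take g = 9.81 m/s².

V_stall = 24.3 m/s

Weight W = mg = 462 × 9.81 = 4532 N.
From L = ½ρV²S·CL,max = W: V_stall = √(2W/(ρSCL,max)) = √(2·4532/(0.917·11.3·1.48))
V_stall = √591.1 = 24.3 m/s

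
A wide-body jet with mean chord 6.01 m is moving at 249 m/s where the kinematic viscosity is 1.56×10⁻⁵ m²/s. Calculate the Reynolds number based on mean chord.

Re = v·c/ν = 249 × 6.01 / (1.56×10⁻⁵) = 9.59×10^7

Re = 9.59×10^7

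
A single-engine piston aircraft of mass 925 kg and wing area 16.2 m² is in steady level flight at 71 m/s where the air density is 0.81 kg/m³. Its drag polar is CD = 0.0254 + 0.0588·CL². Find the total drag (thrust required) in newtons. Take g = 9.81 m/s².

Level flight ⇒ L = W = m·g = 925 × 9.81 = 9074.2 N.
Dynamic pressure q = 0.5 × 0.81 × 71² = 2042 Pa.
CL = W/(q·S) = 9074.2 / (2042 × 16.2) = 0.2744.
CD = 0.0254 + 0.0588 × 0.2744² = 0.02983.
D = q·S·CD = 2042 × 16.2 × 0.02983 = 986.5 N

D = 986 N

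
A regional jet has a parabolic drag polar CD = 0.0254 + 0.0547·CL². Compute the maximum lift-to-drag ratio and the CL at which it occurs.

(L/D)max = 13.4, at CL = 0.681

For CD = CD0 + K·CL², (L/D)max occurs at CL* = √(CD0/K) and equals 1/(2√(K·CD0)).
(L/D)max = 1/(2√(0.0547 × 0.0254)) = 1/(2 × 0.03727) = 13.4
CL* = √(0.0254/0.0547) = 0.681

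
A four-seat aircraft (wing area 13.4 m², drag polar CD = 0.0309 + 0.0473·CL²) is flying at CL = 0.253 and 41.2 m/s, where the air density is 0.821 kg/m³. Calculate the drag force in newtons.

D = 317 N

CD = 0.0309 + 0.0473 × 0.253² = 0.03393
D = ½ρv²S·CD = ½ × 0.821 × 41.2² × 13.4 × 0.03393 = 317 N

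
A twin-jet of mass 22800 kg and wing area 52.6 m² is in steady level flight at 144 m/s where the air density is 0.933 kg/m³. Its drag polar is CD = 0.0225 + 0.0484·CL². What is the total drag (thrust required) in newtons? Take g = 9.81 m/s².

Level flight ⇒ L = W = m·g = 22800 × 9.81 = 2.2367×10^5 N.
Dynamic pressure q = 0.5 × 0.933 × 144² = 9673 Pa.
Required CL = L/(qS) = 2.2367×10^5/(9673·52.6) = 0.4396.
CD = 0.0225 + 0.0484 × 0.4396² = 0.03185.
D = q·S·CD = 9673 × 52.6 × 0.03185 = 16210 N

D = 16200 N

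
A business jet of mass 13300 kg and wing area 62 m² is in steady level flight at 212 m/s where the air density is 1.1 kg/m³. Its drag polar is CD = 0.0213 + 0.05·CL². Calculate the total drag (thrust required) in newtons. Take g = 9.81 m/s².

Weight W = mg = 13300 × 9.81 = 1.3047×10^5 N; in level flight L = W.
q = ½ρv² = ½ × 1.1 × 212² = 24720 Pa.
Required CL = L/(qS) = 1.3047×10^5/(24720·62) = 0.08513.
CD = 0.0213 + 0.05 × 0.08513² = 0.02166.
D = q·S·CD = 24720 × 62 × 0.02166 = 33200 N

D = 33200 N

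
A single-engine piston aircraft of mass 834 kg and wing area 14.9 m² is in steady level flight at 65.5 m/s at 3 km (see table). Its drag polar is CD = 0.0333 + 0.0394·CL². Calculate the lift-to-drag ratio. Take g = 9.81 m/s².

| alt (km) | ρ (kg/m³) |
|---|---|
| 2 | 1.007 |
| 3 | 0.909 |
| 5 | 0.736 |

At 3 km, from the table: ρ = 0.909 kg/m³.
Weight W = mg = 834 × 9.81 = 8181.5 N; in level flight L = W.
Dynamic pressure q = 0.5 × 0.909 × 65.5² = 1950 Pa.
CL = 2W/(ρv²S) = 2×8181.5/(0.909×65.5²×14.9) = 0.2816.
CD = 0.0333 + 0.0394 × 0.2816² = 0.03642.
L/D = CL/CD = 0.2816 / 0.03642 = 7.73

L/D = 7.73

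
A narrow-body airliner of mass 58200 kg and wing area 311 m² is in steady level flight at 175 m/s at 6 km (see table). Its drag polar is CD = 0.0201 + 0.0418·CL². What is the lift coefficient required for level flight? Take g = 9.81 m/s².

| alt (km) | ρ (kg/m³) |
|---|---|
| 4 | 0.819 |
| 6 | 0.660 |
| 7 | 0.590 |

CL = 0.182

At 6 km, from the table: ρ = 0.660 kg/m³.
Weight W = mg = 58200 × 9.81 = 5.7094×10^5 N; in level flight L = W.
Dynamic pressure q = 0.5 × 0.66 × 175² = 10110 Pa.
CL = W/(q·S) = 5.7094×10^5 / (10110 × 311) = 0.1817.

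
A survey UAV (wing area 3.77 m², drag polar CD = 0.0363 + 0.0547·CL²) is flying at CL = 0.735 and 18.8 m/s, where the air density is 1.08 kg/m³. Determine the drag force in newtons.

CD = 0.0363 + 0.0547 × 0.735² = 0.06585
D = ½ρv²S·CD = ½ × 1.08 × 18.8² × 3.77 × 0.06585 = 47.4 N

D = 47.4 N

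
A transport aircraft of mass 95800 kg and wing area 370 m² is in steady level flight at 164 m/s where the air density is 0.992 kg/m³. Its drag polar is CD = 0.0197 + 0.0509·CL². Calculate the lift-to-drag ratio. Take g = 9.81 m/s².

L/D = 8.84

In steady level flight, lift balances weight: W = mg = 95800 × 9.81 = 9.398×10^5 N.
q = ½ρv² = ½ × 0.992 × 164² = 13340 Pa.
CL = 2W/(ρv²S) = 2×9.398×10^5/(0.992×164²×370) = 0.1904.
CD = 0.0197 + 0.0509 × 0.1904² = 0.02155.
L/D = CL/CD = 0.1904 / 0.02155 = 8.84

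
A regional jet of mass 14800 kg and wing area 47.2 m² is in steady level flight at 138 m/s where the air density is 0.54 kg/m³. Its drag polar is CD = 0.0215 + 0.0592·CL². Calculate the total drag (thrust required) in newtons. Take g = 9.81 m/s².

D = 10400 N

In steady level flight, lift balances weight: W = mg = 14800 × 9.81 = 1.4519×10^5 N.
Dynamic pressure q = 0.5 × 0.54 × 138² = 5142 Pa.
CL = 2W/(ρv²S) = 2×1.4519×10^5/(0.54×138²×47.2) = 0.5982.
CD = 0.0215 + 0.0592 × 0.5982² = 0.04269.
D = q·S·CD = 5142 × 47.2 × 0.04269 = 10360 N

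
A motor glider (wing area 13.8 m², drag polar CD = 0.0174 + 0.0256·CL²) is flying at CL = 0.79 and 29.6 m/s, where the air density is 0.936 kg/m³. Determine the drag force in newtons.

D = 189 N

CD = 0.0174 + 0.0256 × 0.79² = 0.03338
D = ½ρv²S·CD = ½ × 0.936 × 29.6² × 13.8 × 0.03338 = 189 N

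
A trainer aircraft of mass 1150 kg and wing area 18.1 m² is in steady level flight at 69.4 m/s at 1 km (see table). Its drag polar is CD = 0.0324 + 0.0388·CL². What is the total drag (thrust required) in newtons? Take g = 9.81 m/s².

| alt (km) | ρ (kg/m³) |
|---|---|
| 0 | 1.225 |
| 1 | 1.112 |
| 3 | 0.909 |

At 1 km, from the table: ρ = 1.112 kg/m³.
Level flight ⇒ L = W = m·g = 1150 × 9.81 = 11282 N.
Dynamic pressure q = 0.5 × 1.112 × 69.4² = 2678 Pa.
Required CL = L/(qS) = 11282/(2678·18.1) = 0.2328.
CD = 0.0324 + 0.0388 × 0.2328² = 0.0345.
D = q·S·CD = 2678 × 18.1 × 0.0345 = 1672 N

D = 1670 N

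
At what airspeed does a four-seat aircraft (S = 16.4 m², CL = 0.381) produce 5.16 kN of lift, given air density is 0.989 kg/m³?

v = 40.9 m/s

L = ½ρv²S·CL ⇒ v = √(2L/(ρ·S·CL))
v = √(2 × 5160 / (0.989 × 16.4 × 0.381)) = √1670 = 40.9 m/s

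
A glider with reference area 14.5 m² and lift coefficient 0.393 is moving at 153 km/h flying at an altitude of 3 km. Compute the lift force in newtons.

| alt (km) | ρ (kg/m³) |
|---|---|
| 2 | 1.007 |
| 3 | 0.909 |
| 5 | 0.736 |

L = 4680 N

At 3 km, from the table: ρ = 0.909 kg/m³.
Convert speed: v = 153 km/h ÷ 3.6 = 42.5 m/s.
Dynamic pressure q = ½ρv² = ½ × 0.909 × 42.5² = 820.9 Pa.
L = q·S·CL = 820.9 × 14.5 × 0.393 = 4680 N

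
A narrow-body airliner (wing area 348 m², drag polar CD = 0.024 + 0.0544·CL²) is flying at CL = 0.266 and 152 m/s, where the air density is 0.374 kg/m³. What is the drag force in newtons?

D = 41900 N

CD = 0.024 + 0.0544 × 0.266² = 0.02785
D = ½ρv²S·CD = ½ × 0.374 × 152² × 348 × 0.02785 = 41900 N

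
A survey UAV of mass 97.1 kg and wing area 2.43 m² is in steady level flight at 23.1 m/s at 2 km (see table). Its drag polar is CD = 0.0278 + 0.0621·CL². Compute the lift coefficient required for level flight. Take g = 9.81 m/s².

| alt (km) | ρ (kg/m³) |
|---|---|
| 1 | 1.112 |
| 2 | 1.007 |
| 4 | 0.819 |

CL = 1.46

At 2 km, from the table: ρ = 1.007 kg/m³.
Level flight ⇒ L = W = m·g = 97.1 × 9.81 = 952.55 N.
q = ½ρv² = ½ × 1.007 × 23.1² = 268.7 Pa.
CL = 2W/(ρv²S) = 2×952.55/(1.007×23.1²×2.43) = 1.459.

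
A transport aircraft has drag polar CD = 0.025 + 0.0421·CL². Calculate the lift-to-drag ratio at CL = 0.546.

L/D = 14.5

CD = 0.025 + 0.0421 × 0.546² = 0.03755
L/D = CL/CD = 0.546 / 0.03755 = 14.5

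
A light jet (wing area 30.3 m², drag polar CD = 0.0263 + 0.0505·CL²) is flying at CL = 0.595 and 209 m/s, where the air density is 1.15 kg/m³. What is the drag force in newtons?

CD = 0.0263 + 0.0505 × 0.595² = 0.04418
D = ½ρv²S·CD = ½ × 1.15 × 209² × 30.3 × 0.04418 = 33600 N

D = 33600 N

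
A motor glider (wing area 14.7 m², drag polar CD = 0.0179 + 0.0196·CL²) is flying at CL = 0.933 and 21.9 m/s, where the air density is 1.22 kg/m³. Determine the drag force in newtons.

CD = 0.0179 + 0.0196 × 0.933² = 0.03496
D = ½ρv²S·CD = ½ × 1.22 × 21.9² × 14.7 × 0.03496 = 150 N

D = 150 N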